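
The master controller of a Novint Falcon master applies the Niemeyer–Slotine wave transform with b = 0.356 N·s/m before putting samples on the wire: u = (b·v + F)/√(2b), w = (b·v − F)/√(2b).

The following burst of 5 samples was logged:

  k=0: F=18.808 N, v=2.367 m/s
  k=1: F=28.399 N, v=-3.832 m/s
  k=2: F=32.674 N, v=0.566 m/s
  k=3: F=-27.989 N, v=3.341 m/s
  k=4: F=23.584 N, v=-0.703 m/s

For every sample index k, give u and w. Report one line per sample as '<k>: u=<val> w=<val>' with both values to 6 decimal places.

0: u=23.288256 w=-21.290979
1: u=32.039320 w=-35.272765
2: u=38.961199 w=-38.483608
3: u=-31.760577 w=34.579716
4: u=27.653124 w=-28.246317

k=0: b·v=0.356×2.367=0.842652; √(2b)=0.843801; u=(0.842652+18.808)/0.843801=23.288256, w=(0.842652−18.808)/0.843801=-21.290979
k=1: b·v=0.356×(-3.832)=-1.364192; √(2b)=0.843801; u=(-1.364192+28.399)/0.843801=32.039320, w=(-1.364192−28.399)/0.843801=-35.272765
k=2: b·v=0.356×0.566=0.201496; √(2b)=0.843801; u=(0.201496+32.674)/0.843801=38.961199, w=(0.201496−32.674)/0.843801=-38.483608
k=3: b·v=0.356×3.341=1.189396; √(2b)=0.843801; u=(1.189396+(-27.989))/0.843801=-31.760577, w=(1.189396−(-27.989))/0.843801=34.579716
k=4: b·v=0.356×(-0.703)=-0.250268; √(2b)=0.843801; u=(-0.250268+23.584)/0.843801=27.653124, w=(-0.250268−23.584)/0.843801=-28.246317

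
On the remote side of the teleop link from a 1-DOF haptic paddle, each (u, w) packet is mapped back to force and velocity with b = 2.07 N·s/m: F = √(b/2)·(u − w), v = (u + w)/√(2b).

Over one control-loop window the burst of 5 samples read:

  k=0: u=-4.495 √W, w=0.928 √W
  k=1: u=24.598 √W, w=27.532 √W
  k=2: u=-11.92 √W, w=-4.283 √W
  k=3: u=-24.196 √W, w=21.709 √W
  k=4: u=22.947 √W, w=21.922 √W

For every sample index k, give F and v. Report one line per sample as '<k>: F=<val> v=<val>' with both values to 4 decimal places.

0: F=-5.5171 v=-1.7531
1: F=-2.9849 v=25.6205
2: F=-7.7695 v=-7.9633
3: F=-46.7014 v=-1.2223
4: F=1.0428 v=22.0519

k=0: u−w=-5.4230, u+w=-3.5670; √(b/2)=1.0173, √(2b)=2.0347; F=1.0173×(-5.423)=-5.5171, v=-3.5670/2.0347=-1.7531
k=1: u−w=-2.9340, u+w=52.1300; √(b/2)=1.0173, √(2b)=2.0347; F=1.0173×(-2.934)=-2.9849, v=52.1300/2.0347=25.6205
k=2: u−w=-7.6370, u+w=-16.2030; √(b/2)=1.0173, √(2b)=2.0347; F=1.0173×(-7.637)=-7.7695, v=-16.2030/2.0347=-7.9633
k=3: u−w=-45.9050, u+w=-2.4870; √(b/2)=1.0173, √(2b)=2.0347; F=1.0173×(-45.905)=-46.7014, v=-2.4870/2.0347=-1.2223
k=4: u−w=1.0250, u+w=44.8690; √(b/2)=1.0173, √(2b)=2.0347; F=1.0173×1.025=1.0428, v=44.8690/2.0347=22.0519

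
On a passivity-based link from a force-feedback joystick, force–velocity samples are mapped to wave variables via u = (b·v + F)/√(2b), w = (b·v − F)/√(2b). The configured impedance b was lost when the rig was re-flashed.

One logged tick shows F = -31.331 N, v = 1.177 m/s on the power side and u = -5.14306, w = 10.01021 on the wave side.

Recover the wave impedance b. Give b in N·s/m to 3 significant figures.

b = 8.55 N·s/m

u + w = 4.86715;  u + w = √(2b)·v, so √(2b) = 4.86715/1.177 = 4.13522.
b = (√(2b))²/2 = 17.10002/2 = 8.55001.
(Check via u − w = 2F/√(2b): u − w = -15.15327, 2F/√(2b) = -15.15326.)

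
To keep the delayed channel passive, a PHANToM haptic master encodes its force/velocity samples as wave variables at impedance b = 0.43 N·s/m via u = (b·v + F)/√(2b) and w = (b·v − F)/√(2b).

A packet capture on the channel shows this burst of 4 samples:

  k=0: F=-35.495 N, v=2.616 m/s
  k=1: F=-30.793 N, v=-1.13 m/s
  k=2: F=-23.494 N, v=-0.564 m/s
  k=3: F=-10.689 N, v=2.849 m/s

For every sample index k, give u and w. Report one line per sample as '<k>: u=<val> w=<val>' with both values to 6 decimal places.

k=0: b·v=0.43×2.616=1.124880; √(2b)=0.927362; u=(1.124880+(-35.495))/0.927362=-37.062254, w=(1.124880−(-35.495))/0.927362=39.488232
k=1: b·v=0.43×(-1.13)=-0.485900; √(2b)=0.927362; u=(-0.485900+(-30.793))/0.927362=-33.728905, w=(-0.485900−(-30.793))/0.927362=32.680986
k=2: b·v=0.43×(-0.564)=-0.242520; √(2b)=0.927362; u=(-0.242520+(-23.494))/0.927362=-25.595748, w=(-0.242520−(-23.494))/0.927362=25.072716
k=3: b·v=0.43×2.849=1.225070; √(2b)=0.927362; u=(1.225070+(-10.689))/0.927362=-10.205218, w=(1.225070−(-10.689))/0.927362=12.847272

0: u=-37.062254 w=39.488232
1: u=-33.728905 w=32.680986
2: u=-25.595748 w=25.072716
3: u=-10.205218 w=12.847272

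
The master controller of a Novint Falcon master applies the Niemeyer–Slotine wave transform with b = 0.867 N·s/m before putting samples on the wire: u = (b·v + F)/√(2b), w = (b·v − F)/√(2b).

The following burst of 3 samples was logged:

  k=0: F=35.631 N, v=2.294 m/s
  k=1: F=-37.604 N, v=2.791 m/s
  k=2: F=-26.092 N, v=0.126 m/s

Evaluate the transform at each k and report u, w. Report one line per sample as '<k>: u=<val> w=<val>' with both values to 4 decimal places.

0: u=28.5689 w=-25.5481
1: u=-26.7192 w=30.3944
2: u=-19.7315 w=19.8974

k=0: b·v=0.867×2.294=1.9889; √(2b)=1.3168; u=(1.9889+35.631)/1.3168=28.5689, w=(1.9889−35.631)/1.3168=-25.5481
k=1: b·v=0.867×2.791=2.4198; √(2b)=1.3168; u=(2.4198+(-37.604))/1.3168=-26.7192, w=(2.4198−(-37.604))/1.3168=30.3944
k=2: b·v=0.867×0.126=0.1092; √(2b)=1.3168; u=(0.1092+(-26.092))/1.3168=-19.7315, w=(0.1092−(-26.092))/1.3168=19.8974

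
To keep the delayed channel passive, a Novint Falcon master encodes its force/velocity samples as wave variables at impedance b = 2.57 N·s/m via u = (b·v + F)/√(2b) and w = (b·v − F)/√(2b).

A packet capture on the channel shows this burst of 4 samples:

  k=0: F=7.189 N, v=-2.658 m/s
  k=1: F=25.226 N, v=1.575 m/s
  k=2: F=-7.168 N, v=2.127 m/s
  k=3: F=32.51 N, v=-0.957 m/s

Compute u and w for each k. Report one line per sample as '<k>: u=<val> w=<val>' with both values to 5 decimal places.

0: u=0.15788 w=-6.18398
1: u=12.91210 w=-9.34133
2: u=-0.75055 w=5.57279
3: u=13.25471 w=-15.42438

k=0: b·v=2.57×(-2.658)=-6.83106; √(2b)=2.26716; u=(-6.83106+7.189)/2.26716=0.15788, w=(-6.83106−7.189)/2.26716=-6.18398
k=1: b·v=2.57×1.575=4.04775; √(2b)=2.26716; u=(4.04775+25.226)/2.26716=12.91210, w=(4.04775−25.226)/2.26716=-9.34133
k=2: b·v=2.57×2.127=5.46639; √(2b)=2.26716; u=(5.46639+(-7.168))/2.26716=-0.75055, w=(5.46639−(-7.168))/2.26716=5.57279
k=3: b·v=2.57×(-0.957)=-2.45949; √(2b)=2.26716; u=(-2.45949+32.51)/2.26716=13.25471, w=(-2.45949−32.51)/2.26716=-15.42438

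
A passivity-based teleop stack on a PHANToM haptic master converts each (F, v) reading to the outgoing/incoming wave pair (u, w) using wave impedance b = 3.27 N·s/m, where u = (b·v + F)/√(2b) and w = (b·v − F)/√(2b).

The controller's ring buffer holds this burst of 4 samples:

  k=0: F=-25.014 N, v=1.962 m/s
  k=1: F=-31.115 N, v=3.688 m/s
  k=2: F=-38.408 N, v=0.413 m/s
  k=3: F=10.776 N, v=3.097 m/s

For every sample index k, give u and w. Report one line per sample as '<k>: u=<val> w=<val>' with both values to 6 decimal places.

0: u=-7.272495 w=12.290001
1: u=-7.451188 w=16.882667
2: u=-14.490625 w=15.546808
3: u=8.173794 w=-0.253705

k=0: b·v=3.27×1.962=6.415740; √(2b)=2.557342; u=(6.415740+(-25.014))/2.557342=-7.272495, w=(6.415740−(-25.014))/2.557342=12.290001
k=1: b·v=3.27×3.688=12.059760; √(2b)=2.557342; u=(12.059760+(-31.115))/2.557342=-7.451188, w=(12.059760−(-31.115))/2.557342=16.882667
k=2: b·v=3.27×0.413=1.350510; √(2b)=2.557342; u=(1.350510+(-38.408))/2.557342=-14.490625, w=(1.350510−(-38.408))/2.557342=15.546808
k=3: b·v=3.27×3.097=10.127190; √(2b)=2.557342; u=(10.127190+10.776)/2.557342=8.173794, w=(10.127190−10.776)/2.557342=-0.253705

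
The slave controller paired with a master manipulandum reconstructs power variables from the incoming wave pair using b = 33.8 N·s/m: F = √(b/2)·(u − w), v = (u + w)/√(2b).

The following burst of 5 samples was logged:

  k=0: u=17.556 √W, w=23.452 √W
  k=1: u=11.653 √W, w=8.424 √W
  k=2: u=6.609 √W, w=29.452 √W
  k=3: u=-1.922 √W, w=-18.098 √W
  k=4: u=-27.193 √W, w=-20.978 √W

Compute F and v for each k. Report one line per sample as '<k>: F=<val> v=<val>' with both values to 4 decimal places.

0: F=-24.2382 v=4.9876
1: F=13.2743 v=2.4419
2: F=-93.9067 v=4.3860
3: F=66.4989 v=-2.4350
4: F=-25.5496 v=-5.8588

k=0: u−w=-5.8960, u+w=41.0080; √(b/2)=4.1110, √(2b)=8.2219; F=4.1110×(-5.896)=-24.2382, v=41.0080/8.2219=4.9876
k=1: u−w=3.2290, u+w=20.0770; √(b/2)=4.1110, √(2b)=8.2219; F=4.1110×3.229=13.2743, v=20.0770/8.2219=2.4419
k=2: u−w=-22.8430, u+w=36.0610; √(b/2)=4.1110, √(2b)=8.2219; F=4.1110×(-22.843)=-93.9067, v=36.0610/8.2219=4.3860
k=3: u−w=16.1760, u+w=-20.0200; √(b/2)=4.1110, √(2b)=8.2219; F=4.1110×16.176=66.4989, v=-20.0200/8.2219=-2.4350
k=4: u−w=-6.2150, u+w=-48.1710; √(b/2)=4.1110, √(2b)=8.2219; F=4.1110×(-6.215)=-25.5496, v=-48.1710/8.2219=-5.8588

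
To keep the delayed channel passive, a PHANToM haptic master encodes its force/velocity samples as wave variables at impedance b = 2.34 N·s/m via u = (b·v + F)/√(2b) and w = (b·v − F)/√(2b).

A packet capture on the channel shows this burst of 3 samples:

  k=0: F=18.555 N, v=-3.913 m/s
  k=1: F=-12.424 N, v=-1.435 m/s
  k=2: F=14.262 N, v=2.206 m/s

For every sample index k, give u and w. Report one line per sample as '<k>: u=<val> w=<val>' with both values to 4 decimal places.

k=0: b·v=2.34×(-3.913)=-9.1564; √(2b)=2.1633; u=(-9.1564+18.555)/2.1633=4.3445, w=(-9.1564−18.555)/2.1633=-12.8096
k=1: b·v=2.34×(-1.435)=-3.3579; √(2b)=2.1633; u=(-3.3579+(-12.424))/2.1633=-7.2952, w=(-3.3579−(-12.424))/2.1633=4.1908
k=2: b·v=2.34×2.206=5.1620; √(2b)=2.1633; u=(5.1620+14.262)/2.1633=8.9788, w=(5.1620−14.262)/2.1633=-4.2065

0: u=4.3445 w=-12.8096
1: u=-7.2952 w=4.1908
2: u=8.9788 w=-4.2065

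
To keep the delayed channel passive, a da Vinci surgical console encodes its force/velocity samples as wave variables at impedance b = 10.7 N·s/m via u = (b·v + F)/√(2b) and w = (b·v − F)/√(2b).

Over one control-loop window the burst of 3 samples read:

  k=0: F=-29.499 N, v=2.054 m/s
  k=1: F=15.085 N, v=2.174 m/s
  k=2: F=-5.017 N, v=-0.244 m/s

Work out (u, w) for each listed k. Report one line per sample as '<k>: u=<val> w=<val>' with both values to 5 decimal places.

k=0: b·v=10.7×2.054=21.97780; √(2b)=4.62601; u=(21.97780+(-29.499))/4.62601=-1.62585, w=(21.97780−(-29.499))/4.62601=11.12768
k=1: b·v=10.7×2.174=23.26180; √(2b)=4.62601; u=(23.26180+15.085)/4.62601=8.28938, w=(23.26180−15.085)/4.62601=1.76757
k=2: b·v=10.7×(-0.244)=-2.61080; √(2b)=4.62601; u=(-2.61080+(-5.017))/4.62601=-1.64889, w=(-2.61080−(-5.017))/4.62601=0.52015

0: u=-1.62585 w=11.12768
1: u=8.28938 w=1.76757
2: u=-1.64889 w=0.52015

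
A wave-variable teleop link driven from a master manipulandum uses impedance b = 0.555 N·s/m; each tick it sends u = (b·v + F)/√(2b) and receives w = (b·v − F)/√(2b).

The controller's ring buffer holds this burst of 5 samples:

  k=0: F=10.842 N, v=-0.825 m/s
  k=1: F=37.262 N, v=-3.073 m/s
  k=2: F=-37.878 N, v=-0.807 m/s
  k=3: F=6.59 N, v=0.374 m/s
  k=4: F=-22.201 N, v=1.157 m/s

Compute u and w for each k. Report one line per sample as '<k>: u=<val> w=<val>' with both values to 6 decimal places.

0: u=9.856175 w=-10.725367
1: u=33.748722 w=-36.986328
2: u=-36.377320 w=35.527093
3: u=6.451968 w=-6.057934
4: u=-20.462769 w=21.681744

k=0: b·v=0.555×(-0.825)=-0.457875; √(2b)=1.053565; u=(-0.457875+10.842)/1.053565=9.856175, w=(-0.457875−10.842)/1.053565=-10.725367
k=1: b·v=0.555×(-3.073)=-1.705515; √(2b)=1.053565; u=(-1.705515+37.262)/1.053565=33.748722, w=(-1.705515−37.262)/1.053565=-36.986328
k=2: b·v=0.555×(-0.807)=-0.447885; √(2b)=1.053565; u=(-0.447885+(-37.878))/1.053565=-36.377320, w=(-0.447885−(-37.878))/1.053565=35.527093
k=3: b·v=0.555×0.374=0.207570; √(2b)=1.053565; u=(0.207570+6.59)/1.053565=6.451968, w=(0.207570−6.59)/1.053565=-6.057934
k=4: b·v=0.555×1.157=0.642135; √(2b)=1.053565; u=(0.642135+(-22.201))/1.053565=-20.462769, w=(0.642135−(-22.201))/1.053565=21.681744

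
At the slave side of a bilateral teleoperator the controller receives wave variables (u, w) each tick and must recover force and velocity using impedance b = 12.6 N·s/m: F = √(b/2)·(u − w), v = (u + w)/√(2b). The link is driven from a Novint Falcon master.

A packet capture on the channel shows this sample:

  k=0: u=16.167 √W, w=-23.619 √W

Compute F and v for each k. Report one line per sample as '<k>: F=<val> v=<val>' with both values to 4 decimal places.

0: F=99.8621 v=-1.4845

k=0: u−w=39.7860, u+w=-7.4520; √(b/2)=2.5100, √(2b)=5.0200; F=2.5100×39.786=99.8621, v=-7.4520/5.0200=-1.4845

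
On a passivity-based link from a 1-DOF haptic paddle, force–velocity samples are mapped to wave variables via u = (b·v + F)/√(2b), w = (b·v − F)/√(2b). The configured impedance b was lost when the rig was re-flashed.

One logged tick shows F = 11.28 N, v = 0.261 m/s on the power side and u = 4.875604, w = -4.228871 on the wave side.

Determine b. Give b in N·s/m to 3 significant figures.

u + w = 0.646733;  u + w = √(2b)·v, so √(2b) = 0.646733/0.261 = 2.477904.
b = (√(2b))²/2 = 6.140009/2 = 3.070005.
(Check via u − w = 2F/√(2b): u − w = 9.104475, 2F/√(2b) = 9.104468.)

b = 3.07 N·s/m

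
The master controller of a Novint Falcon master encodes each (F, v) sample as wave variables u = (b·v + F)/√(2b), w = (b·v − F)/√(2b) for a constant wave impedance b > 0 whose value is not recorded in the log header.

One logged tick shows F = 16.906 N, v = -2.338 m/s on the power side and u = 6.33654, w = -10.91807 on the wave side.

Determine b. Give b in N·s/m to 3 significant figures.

u + w = -4.58153;  u + w = √(2b)·v, so √(2b) = -4.58153/(-2.338) = 1.95959.
b = (√(2b))²/2 = 3.84001/2 = 1.92000.
(Check via u − w = 2F/√(2b): u − w = 17.25461, 2F/√(2b) = 17.25460.)

b = 1.92 N·s/m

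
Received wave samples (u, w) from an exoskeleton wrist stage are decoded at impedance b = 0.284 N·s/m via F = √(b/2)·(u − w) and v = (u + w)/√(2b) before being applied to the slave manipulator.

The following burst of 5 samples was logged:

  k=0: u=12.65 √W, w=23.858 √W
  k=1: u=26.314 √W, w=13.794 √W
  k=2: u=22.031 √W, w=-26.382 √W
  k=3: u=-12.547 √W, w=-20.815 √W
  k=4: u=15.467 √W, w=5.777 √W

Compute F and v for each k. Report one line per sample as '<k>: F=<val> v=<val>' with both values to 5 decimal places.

0: F=-4.22350 v=48.44109
1: F=4.71790 v=53.21779
2: F=18.24342 v=-5.77318
3: F=3.11562 v=-44.26678
4: F=3.65147 v=28.18786

k=0: u−w=-11.20800, u+w=36.50800; √(b/2)=0.37683, √(2b)=0.75366; F=0.37683×(-11.208)=-4.22350, v=36.50800/0.75366=48.44109
k=1: u−w=12.52000, u+w=40.10800; √(b/2)=0.37683, √(2b)=0.75366; F=0.37683×12.52=4.71790, v=40.10800/0.75366=53.21779
k=2: u−w=48.41300, u+w=-4.35100; √(b/2)=0.37683, √(2b)=0.75366; F=0.37683×48.413=18.24342, v=-4.35100/0.75366=-5.77318
k=3: u−w=8.26800, u+w=-33.36200; √(b/2)=0.37683, √(2b)=0.75366; F=0.37683×8.268=3.11562, v=-33.36200/0.75366=-44.26678
k=4: u−w=9.69000, u+w=21.24400; √(b/2)=0.37683, √(2b)=0.75366; F=0.37683×9.69=3.65147, v=21.24400/0.75366=28.18786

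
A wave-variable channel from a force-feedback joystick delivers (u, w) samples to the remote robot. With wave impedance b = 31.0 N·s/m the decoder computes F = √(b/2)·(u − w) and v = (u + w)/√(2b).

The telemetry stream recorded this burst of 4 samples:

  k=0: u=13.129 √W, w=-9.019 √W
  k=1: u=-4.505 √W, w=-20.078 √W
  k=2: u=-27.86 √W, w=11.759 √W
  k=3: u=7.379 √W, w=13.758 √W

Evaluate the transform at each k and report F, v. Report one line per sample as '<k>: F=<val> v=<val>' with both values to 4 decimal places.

0: F=87.1968 v=0.5220
1: F=61.3110 v=-3.1220
2: F=-155.9802 v=-2.0448
3: F=-25.1141 v=2.6844

k=0: u−w=22.1480, u+w=4.1100; √(b/2)=3.9370, √(2b)=7.8740; F=3.9370×22.148=87.1968, v=4.1100/7.8740=0.5220
k=1: u−w=15.5730, u+w=-24.5830; √(b/2)=3.9370, √(2b)=7.8740; F=3.9370×15.573=61.3110, v=-24.5830/7.8740=-3.1220
k=2: u−w=-39.6190, u+w=-16.1010; √(b/2)=3.9370, √(2b)=7.8740; F=3.9370×(-39.619)=-155.9802, v=-16.1010/7.8740=-2.0448
k=3: u−w=-6.3790, u+w=21.1370; √(b/2)=3.9370, √(2b)=7.8740; F=3.9370×(-6.379)=-25.1141, v=21.1370/7.8740=2.6844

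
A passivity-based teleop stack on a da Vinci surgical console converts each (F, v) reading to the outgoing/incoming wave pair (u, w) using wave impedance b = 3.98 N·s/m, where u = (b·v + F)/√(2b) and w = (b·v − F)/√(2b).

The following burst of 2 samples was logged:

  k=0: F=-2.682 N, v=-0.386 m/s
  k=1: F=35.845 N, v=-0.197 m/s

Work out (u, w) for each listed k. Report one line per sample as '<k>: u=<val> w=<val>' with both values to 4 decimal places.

0: u=-1.4951 w=0.4061
1: u=12.4270 w=-12.9828

k=0: b·v=3.98×(-0.386)=-1.5363; √(2b)=2.8213; u=(-1.5363+(-2.682))/2.8213=-1.4951, w=(-1.5363−(-2.682))/2.8213=0.4061
k=1: b·v=3.98×(-0.197)=-0.7841; √(2b)=2.8213; u=(-0.7841+35.845)/2.8213=12.4270, w=(-0.7841−35.845)/2.8213=-12.9828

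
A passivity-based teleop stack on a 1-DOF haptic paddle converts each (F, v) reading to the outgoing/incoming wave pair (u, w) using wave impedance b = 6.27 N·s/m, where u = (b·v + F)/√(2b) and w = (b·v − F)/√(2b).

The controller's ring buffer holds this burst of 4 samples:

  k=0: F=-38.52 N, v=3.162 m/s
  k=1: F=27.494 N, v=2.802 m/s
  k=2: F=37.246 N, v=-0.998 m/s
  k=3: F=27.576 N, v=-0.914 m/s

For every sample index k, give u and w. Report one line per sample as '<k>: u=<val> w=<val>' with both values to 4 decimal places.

0: u=-5.2791 w=16.4763
1: u=12.7253 w=-2.8029
2: u=8.7509 w=-12.2850
3: u=6.1689 w=-9.4055

k=0: b·v=6.27×3.162=19.8257; √(2b)=3.5412; u=(19.8257+(-38.52))/3.5412=-5.2791, w=(19.8257−(-38.52))/3.5412=16.4763
k=1: b·v=6.27×2.802=17.5685; √(2b)=3.5412; u=(17.5685+27.494)/3.5412=12.7253, w=(17.5685−27.494)/3.5412=-2.8029
k=2: b·v=6.27×(-0.998)=-6.2575; √(2b)=3.5412; u=(-6.2575+37.246)/3.5412=8.7509, w=(-6.2575−37.246)/3.5412=-12.2850
k=3: b·v=6.27×(-0.914)=-5.7308; √(2b)=3.5412; u=(-5.7308+27.576)/3.5412=6.1689, w=(-5.7308−27.576)/3.5412=-9.4055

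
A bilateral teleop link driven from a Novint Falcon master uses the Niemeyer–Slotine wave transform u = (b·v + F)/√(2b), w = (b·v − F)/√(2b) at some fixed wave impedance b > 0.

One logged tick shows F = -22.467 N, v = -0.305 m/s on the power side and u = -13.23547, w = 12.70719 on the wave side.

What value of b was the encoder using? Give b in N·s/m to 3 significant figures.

u + w = -0.52828;  u + w = √(2b)·v, so √(2b) = -0.52828/(-0.305) = 1.73207.
b = (√(2b))²/2 = 3.00005/2 = 1.50003.
(Check via u − w = 2F/√(2b): u − w = -25.94266, 2F/√(2b) = -25.94244.)

b = 1.5 N·s/m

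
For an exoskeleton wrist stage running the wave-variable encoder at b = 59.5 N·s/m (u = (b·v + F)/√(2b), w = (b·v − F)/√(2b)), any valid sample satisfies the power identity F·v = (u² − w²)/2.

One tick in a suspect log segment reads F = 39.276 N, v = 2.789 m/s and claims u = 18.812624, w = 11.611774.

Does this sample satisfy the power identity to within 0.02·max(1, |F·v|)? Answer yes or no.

F·v = 39.276×2.789 = 109.540764 W.
(u² − w²)/2 = (353.914822 − 134.833295)/2 = 109.540763 W.
|Δ| = 0.000001;  2% of max(1, |F·v|) = 2.190815.

yes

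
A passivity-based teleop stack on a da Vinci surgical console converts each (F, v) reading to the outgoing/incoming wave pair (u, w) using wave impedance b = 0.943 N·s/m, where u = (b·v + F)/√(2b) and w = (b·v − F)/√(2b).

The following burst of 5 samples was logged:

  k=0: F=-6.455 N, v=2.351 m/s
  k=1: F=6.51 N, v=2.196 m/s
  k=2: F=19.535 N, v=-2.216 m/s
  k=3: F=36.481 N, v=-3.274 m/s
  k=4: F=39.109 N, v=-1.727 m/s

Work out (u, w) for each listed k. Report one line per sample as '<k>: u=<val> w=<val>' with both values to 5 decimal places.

k=0: b·v=0.943×2.351=2.21699; √(2b)=1.37332; u=(2.21699+(-6.455))/1.37332=-3.08596, w=(2.21699−(-6.455))/1.37332=6.31463
k=1: b·v=0.943×2.196=2.07083; √(2b)=1.37332; u=(2.07083+6.51)/1.37332=6.24825, w=(2.07083−6.51)/1.37332=-3.23244
k=2: b·v=0.943×(-2.216)=-2.08969; √(2b)=1.37332; u=(-2.08969+19.535)/1.37332=12.70305, w=(-2.08969−19.535)/1.37332=-15.74632
k=3: b·v=0.943×(-3.274)=-3.08738; √(2b)=1.37332; u=(-3.08738+36.481)/1.37332=24.31603, w=(-3.08738−36.481)/1.37332=-28.81227
k=4: b·v=0.943×(-1.727)=-1.62856; √(2b)=1.37332; u=(-1.62856+39.109)/1.37332=27.29190, w=(-1.62856−39.109)/1.37332=-29.66362

0: u=-3.08596 w=6.31463
1: u=6.24825 w=-3.23244
2: u=12.70305 w=-15.74632
3: u=24.31603 w=-28.81227
4: u=27.29190 w=-29.66362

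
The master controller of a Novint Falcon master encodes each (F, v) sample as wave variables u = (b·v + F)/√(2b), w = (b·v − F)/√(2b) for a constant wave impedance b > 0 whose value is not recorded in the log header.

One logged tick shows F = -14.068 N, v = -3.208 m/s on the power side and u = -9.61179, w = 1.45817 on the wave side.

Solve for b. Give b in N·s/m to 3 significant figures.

u + w = -8.1536;  u + w = √(2b)·v, so √(2b) = -8.1536/(-3.208) = 2.5417.
b = (√(2b))²/2 = 6.4600/2 = 3.2300.
(Check via u − w = 2F/√(2b): u − w = -11.0700, 2F/√(2b) = -11.0700.)

b = 3.23 N·s/m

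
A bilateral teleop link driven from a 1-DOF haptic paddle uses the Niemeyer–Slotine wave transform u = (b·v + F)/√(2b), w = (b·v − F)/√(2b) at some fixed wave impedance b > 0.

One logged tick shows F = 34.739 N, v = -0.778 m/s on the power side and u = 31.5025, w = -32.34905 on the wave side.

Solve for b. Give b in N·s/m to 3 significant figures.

u + w = -0.84655;  u + w = √(2b)·v, so √(2b) = -0.84655/(-0.778) = 1.08811.
b = (√(2b))²/2 = 1.18398/2 = 0.59199.
(Check via u − w = 2F/√(2b): u − w = 63.85155, 2F/√(2b) = 63.85197.)

b = 0.592 N·s/m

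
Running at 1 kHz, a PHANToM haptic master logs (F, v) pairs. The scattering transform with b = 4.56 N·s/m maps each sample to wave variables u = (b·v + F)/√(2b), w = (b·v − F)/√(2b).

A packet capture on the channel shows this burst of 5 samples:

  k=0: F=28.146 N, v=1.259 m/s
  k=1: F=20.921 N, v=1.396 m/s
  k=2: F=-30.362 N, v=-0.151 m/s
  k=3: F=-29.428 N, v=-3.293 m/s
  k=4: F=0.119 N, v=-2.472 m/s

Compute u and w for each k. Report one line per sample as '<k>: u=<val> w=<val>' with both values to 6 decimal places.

0: u=11.221120 w=-7.419024
1: u=9.035549 w=-4.819722
2: u=-10.281868 w=9.825858
3: u=-14.716906 w=4.772264
4: u=-3.693233 w=-3.772043

k=0: b·v=4.56×1.259=5.741040; √(2b)=3.019934; u=(5.741040+28.146)/3.019934=11.221120, w=(5.741040−28.146)/3.019934=-7.419024
k=1: b·v=4.56×1.396=6.365760; √(2b)=3.019934; u=(6.365760+20.921)/3.019934=9.035549, w=(6.365760−20.921)/3.019934=-4.819722
k=2: b·v=4.56×(-0.151)=-0.688560; √(2b)=3.019934; u=(-0.688560+(-30.362))/3.019934=-10.281868, w=(-0.688560−(-30.362))/3.019934=9.825858
k=3: b·v=4.56×(-3.293)=-15.016080; √(2b)=3.019934; u=(-15.016080+(-29.428))/3.019934=-14.716906, w=(-15.016080−(-29.428))/3.019934=4.772264
k=4: b·v=4.56×(-2.472)=-11.272320; √(2b)=3.019934; u=(-11.272320+0.119)/3.019934=-3.693233, w=(-11.272320−0.119)/3.019934=-3.772043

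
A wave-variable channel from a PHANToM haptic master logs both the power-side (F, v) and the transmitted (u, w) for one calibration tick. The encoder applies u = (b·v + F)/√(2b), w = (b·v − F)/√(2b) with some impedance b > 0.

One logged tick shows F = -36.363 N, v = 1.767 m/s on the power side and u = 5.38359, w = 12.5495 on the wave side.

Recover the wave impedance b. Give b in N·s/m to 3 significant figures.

b = 51.5 N·s/m

u + w = 17.93309;  u + w = √(2b)·v, so √(2b) = 17.93309/1.767 = 10.14889.
b = (√(2b))²/2 = 102.99998/2 = 51.49999.
(Check via u − w = 2F/√(2b): u − w = -7.16591, 2F/√(2b) = -7.16591.)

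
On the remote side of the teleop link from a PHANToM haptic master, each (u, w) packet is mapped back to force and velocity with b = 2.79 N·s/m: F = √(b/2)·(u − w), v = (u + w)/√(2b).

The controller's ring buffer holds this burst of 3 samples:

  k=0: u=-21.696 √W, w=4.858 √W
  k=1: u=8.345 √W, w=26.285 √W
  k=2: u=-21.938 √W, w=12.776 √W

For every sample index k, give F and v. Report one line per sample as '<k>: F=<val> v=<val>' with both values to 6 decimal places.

k=0: u−w=-26.554000, u+w=-16.838000; √(b/2)=1.181101, √(2b)=2.362202; F=1.181101×(-26.554)=-31.362961, v=-16.838000/2.362202=-7.128094
k=1: u−w=-17.940000, u+w=34.630000; √(b/2)=1.181101, √(2b)=2.362202; F=1.181101×(-17.94)=-21.188955, v=34.630000/2.362202=14.660048
k=2: u−w=-34.714000, u+w=-9.162000; √(b/2)=1.181101, √(2b)=2.362202; F=1.181101×(-34.714)=-41.000746, v=-9.162000/2.362202=-3.878584

0: F=-31.362961 v=-7.128094
1: F=-21.188955 v=14.660048
2: F=-41.000746 v=-3.878584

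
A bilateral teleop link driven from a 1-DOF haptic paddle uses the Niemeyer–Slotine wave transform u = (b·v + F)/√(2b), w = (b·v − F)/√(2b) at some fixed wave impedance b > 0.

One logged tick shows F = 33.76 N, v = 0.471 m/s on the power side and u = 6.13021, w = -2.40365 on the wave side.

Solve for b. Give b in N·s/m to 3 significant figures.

b = 31.3 N·s/m

u + w = 3.7266;  u + w = √(2b)·v, so √(2b) = 3.7266/0.471 = 7.9120.
b = (√(2b))²/2 = 62.6000/2 = 31.3000.
(Check via u − w = 2F/√(2b): u − w = 8.5339, 2F/√(2b) = 8.5339.)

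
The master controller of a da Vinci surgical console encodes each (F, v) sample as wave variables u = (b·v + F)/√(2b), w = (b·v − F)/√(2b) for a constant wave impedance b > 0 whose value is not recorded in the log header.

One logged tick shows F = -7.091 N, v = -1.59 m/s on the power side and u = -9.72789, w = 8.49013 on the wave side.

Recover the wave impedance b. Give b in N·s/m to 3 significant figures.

b = 0.303 N·s/m

u + w = -1.2378;  u + w = √(2b)·v, so √(2b) = -1.2378/(-1.59) = 0.7785.
b = (√(2b))²/2 = 0.6060/2 = 0.3030.
(Check via u − w = 2F/√(2b): u − w = -18.2180, 2F/√(2b) = -18.2179.)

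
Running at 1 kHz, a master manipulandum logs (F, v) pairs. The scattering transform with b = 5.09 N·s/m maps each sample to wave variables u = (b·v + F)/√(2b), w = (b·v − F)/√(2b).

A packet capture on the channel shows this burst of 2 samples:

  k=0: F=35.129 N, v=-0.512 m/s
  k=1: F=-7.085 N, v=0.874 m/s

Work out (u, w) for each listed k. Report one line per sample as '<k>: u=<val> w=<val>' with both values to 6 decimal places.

k=0: b·v=5.09×(-0.512)=-2.606080; √(2b)=3.190611; u=(-2.606080+35.129)/3.190611=10.193320, w=(-2.606080−35.129)/3.190611=-11.826913
k=1: b·v=5.09×0.874=4.448660; √(2b)=3.190611; u=(4.448660+(-7.085))/3.190611=-0.826281, w=(4.448660−(-7.085))/3.190611=3.614875

0: u=10.193320 w=-11.826913
1: u=-0.826281 w=3.614875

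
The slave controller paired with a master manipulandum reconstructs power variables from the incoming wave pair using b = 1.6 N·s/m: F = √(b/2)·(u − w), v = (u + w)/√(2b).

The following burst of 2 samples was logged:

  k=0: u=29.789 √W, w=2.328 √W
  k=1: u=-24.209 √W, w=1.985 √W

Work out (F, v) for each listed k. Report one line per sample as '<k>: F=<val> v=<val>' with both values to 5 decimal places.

k=0: u−w=27.46100, u+w=32.11700; √(b/2)=0.89443, √(2b)=1.78885; F=0.89443×27.461=24.56187, v=32.11700/1.78885=17.95395
k=1: u−w=-26.19400, u+w=-22.22400; √(b/2)=0.89443, √(2b)=1.78885; F=0.89443×(-26.194)=-23.42863, v=-22.22400/1.78885=-12.42359

0: F=24.56187 v=17.95395
1: F=-23.42863 v=-12.42359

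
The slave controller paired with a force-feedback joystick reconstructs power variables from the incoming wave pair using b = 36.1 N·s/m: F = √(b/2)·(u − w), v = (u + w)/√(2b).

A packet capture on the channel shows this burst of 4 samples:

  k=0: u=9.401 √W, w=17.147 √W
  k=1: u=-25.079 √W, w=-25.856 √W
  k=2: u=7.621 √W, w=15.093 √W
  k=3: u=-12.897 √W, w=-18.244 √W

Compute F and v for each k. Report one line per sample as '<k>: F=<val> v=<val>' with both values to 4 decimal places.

0: F=-32.9091 v=3.1244
1: F=3.3011 v=-5.9944
2: F=-31.7450 v=2.6732
3: F=22.7169 v=-3.6649

k=0: u−w=-7.7460, u+w=26.5480; √(b/2)=4.2485, √(2b)=8.4971; F=4.2485×(-7.746)=-32.9091, v=26.5480/8.4971=3.1244
k=1: u−w=0.7770, u+w=-50.9350; √(b/2)=4.2485, √(2b)=8.4971; F=4.2485×0.777=3.3011, v=-50.9350/8.4971=-5.9944
k=2: u−w=-7.4720, u+w=22.7140; √(b/2)=4.2485, √(2b)=8.4971; F=4.2485×(-7.472)=-31.7450, v=22.7140/8.4971=2.6732
k=3: u−w=5.3470, u+w=-31.1410; √(b/2)=4.2485, √(2b)=8.4971; F=4.2485×5.347=22.7169, v=-31.1410/8.4971=-3.6649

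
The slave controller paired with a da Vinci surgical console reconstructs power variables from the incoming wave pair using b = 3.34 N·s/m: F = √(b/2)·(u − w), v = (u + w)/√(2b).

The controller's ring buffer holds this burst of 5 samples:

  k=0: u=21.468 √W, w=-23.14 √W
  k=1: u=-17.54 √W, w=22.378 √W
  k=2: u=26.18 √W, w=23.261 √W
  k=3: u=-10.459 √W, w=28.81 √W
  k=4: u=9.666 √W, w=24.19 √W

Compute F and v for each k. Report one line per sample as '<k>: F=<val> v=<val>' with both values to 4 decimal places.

0: F=57.6462 v=-0.6469
1: F=-51.5854 v=1.8719
2: F=3.7722 v=19.1293
3: F=-50.7467 v=7.1002
4: F=-18.7691 v=13.0993

k=0: u−w=44.6080, u+w=-1.6720; √(b/2)=1.2923, √(2b)=2.5846; F=1.2923×44.608=57.6462, v=-1.6720/2.5846=-0.6469
k=1: u−w=-39.9180, u+w=4.8380; √(b/2)=1.2923, √(2b)=2.5846; F=1.2923×(-39.918)=-51.5854, v=4.8380/2.5846=1.8719
k=2: u−w=2.9190, u+w=49.4410; √(b/2)=1.2923, √(2b)=2.5846; F=1.2923×2.919=3.7722, v=49.4410/2.5846=19.1293
k=3: u−w=-39.2690, u+w=18.3510; √(b/2)=1.2923, √(2b)=2.5846; F=1.2923×(-39.269)=-50.7467, v=18.3510/2.5846=7.1002
k=4: u−w=-14.5240, u+w=33.8560; √(b/2)=1.2923, √(2b)=2.5846; F=1.2923×(-14.524)=-18.7691, v=33.8560/2.5846=13.0993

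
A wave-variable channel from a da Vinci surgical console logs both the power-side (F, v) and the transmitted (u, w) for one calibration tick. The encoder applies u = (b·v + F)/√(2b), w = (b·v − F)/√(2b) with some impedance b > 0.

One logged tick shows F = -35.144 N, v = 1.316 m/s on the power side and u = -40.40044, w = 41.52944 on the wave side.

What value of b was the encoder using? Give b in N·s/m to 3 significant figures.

u + w = 1.1290;  u + w = √(2b)·v, so √(2b) = 1.1290/1.316 = 0.8579.
b = (√(2b))²/2 = 0.7360/2 = 0.3680.
(Check via u − w = 2F/√(2b): u − w = -81.9299, 2F/√(2b) = -81.9300.)

b = 0.368 N·s/m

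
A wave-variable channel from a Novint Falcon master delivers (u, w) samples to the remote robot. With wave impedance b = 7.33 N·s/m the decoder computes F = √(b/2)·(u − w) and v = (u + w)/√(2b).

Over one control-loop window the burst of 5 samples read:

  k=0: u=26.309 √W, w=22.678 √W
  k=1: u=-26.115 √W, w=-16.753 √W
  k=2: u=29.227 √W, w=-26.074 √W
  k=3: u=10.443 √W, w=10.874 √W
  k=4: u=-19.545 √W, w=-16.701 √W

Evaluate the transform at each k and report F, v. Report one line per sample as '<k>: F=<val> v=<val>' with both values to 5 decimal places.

0: F=6.95126 v=12.79422
1: F=-17.92279 v=-11.19609
2: F=105.86928 v=0.82349
3: F=-0.82511 v=5.56749
4: F=-5.44461 v=-9.46658

k=0: u−w=3.63100, u+w=48.98700; √(b/2)=1.91442, √(2b)=3.82884; F=1.91442×3.631=6.95126, v=48.98700/3.82884=12.79422
k=1: u−w=-9.36200, u+w=-42.86800; √(b/2)=1.91442, √(2b)=3.82884; F=1.91442×(-9.362)=-17.92279, v=-42.86800/3.82884=-11.19609
k=2: u−w=55.30100, u+w=3.15300; √(b/2)=1.91442, √(2b)=3.82884; F=1.91442×55.301=105.86928, v=3.15300/3.82884=0.82349
k=3: u−w=-0.43100, u+w=21.31700; √(b/2)=1.91442, √(2b)=3.82884; F=1.91442×(-0.431)=-0.82511, v=21.31700/3.82884=5.56749
k=4: u−w=-2.84400, u+w=-36.24600; √(b/2)=1.91442, √(2b)=3.82884; F=1.91442×(-2.844)=-5.44461, v=-36.24600/3.82884=-9.46658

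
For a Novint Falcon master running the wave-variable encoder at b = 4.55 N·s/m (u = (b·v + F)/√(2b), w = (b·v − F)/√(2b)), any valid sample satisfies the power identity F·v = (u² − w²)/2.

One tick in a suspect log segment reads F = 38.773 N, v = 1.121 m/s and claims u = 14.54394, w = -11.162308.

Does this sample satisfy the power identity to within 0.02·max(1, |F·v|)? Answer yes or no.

F·v = 38.773×1.121 = 43.464533 W.
(u² − w²)/2 = (211.526191 − 124.597120)/2 = 43.464535 W.
|Δ| = 0.000002;  2% of max(1, |F·v|) = 0.869291.

yes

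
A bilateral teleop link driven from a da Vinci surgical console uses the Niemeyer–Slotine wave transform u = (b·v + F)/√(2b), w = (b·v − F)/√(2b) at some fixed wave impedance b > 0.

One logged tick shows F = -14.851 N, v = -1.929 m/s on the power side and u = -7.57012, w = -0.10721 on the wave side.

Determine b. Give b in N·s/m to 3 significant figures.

u + w = -7.67733;  u + w = √(2b)·v, so √(2b) = -7.67733/(-1.929) = 3.97995.
b = (√(2b))²/2 = 15.84003/2 = 7.92001.
(Check via u − w = 2F/√(2b): u − w = -7.46291, 2F/√(2b) = -7.46290.)

b = 7.92 N·s/m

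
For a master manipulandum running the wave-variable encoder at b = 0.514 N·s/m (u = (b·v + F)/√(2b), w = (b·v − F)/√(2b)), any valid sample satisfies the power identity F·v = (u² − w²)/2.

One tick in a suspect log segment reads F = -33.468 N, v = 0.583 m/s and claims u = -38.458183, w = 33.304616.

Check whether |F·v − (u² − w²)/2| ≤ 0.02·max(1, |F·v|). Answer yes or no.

F·v = (-33.468)×0.583 = -19.511844 W.
(u² − w²)/2 = (1479.031840 − 1109.197447)/2 = 184.917196 W.
|Δ| = 204.429040;  2% of max(1, |F·v|) = 0.390237.

no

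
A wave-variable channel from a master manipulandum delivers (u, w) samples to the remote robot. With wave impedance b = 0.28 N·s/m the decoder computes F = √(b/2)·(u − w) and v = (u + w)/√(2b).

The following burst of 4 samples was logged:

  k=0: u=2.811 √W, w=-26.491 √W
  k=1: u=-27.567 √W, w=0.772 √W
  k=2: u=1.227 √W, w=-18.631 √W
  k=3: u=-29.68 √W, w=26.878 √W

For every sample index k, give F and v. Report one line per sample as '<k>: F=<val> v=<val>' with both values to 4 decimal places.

0: F=10.9638 v=-31.6437
1: F=-10.6035 v=-35.8063
2: F=7.4302 v=-23.2571
3: F=-21.1621 v=-3.7443

k=0: u−w=29.3020, u+w=-23.6800; √(b/2)=0.3742, √(2b)=0.7483; F=0.3742×29.302=10.9638, v=-23.6800/0.7483=-31.6437
k=1: u−w=-28.3390, u+w=-26.7950; √(b/2)=0.3742, √(2b)=0.7483; F=0.3742×(-28.339)=-10.6035, v=-26.7950/0.7483=-35.8063
k=2: u−w=19.8580, u+w=-17.4040; √(b/2)=0.3742, √(2b)=0.7483; F=0.3742×19.858=7.4302, v=-17.4040/0.7483=-23.2571
k=3: u−w=-56.5580, u+w=-2.8020; √(b/2)=0.3742, √(2b)=0.7483; F=0.3742×(-56.558)=-21.1621, v=-2.8020/0.7483=-3.7443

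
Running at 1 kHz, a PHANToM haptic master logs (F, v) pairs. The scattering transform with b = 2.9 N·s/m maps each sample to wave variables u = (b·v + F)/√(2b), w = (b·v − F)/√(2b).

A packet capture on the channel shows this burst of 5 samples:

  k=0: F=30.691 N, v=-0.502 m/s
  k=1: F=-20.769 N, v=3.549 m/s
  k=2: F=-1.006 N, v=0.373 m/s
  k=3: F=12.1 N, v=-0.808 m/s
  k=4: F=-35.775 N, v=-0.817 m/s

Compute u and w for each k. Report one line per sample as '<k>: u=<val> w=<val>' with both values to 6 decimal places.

0: u=12.139256 w=-13.348232
1: u=-4.350296 w=12.897420
2: u=0.031433 w=0.866870
3: u=4.051291 w=-5.997212
4: u=-15.838558 w=13.870962

k=0: b·v=2.9×(-0.502)=-1.455800; √(2b)=2.408319; u=(-1.455800+30.691)/2.408319=12.139256, w=(-1.455800−30.691)/2.408319=-13.348232
k=1: b·v=2.9×3.549=10.292100; √(2b)=2.408319; u=(10.292100+(-20.769))/2.408319=-4.350296, w=(10.292100−(-20.769))/2.408319=12.897420
k=2: b·v=2.9×0.373=1.081700; √(2b)=2.408319; u=(1.081700+(-1.006))/2.408319=0.031433, w=(1.081700−(-1.006))/2.408319=0.866870
k=3: b·v=2.9×(-0.808)=-2.343200; √(2b)=2.408319; u=(-2.343200+12.1)/2.408319=4.051291, w=(-2.343200−12.1)/2.408319=-5.997212
k=4: b·v=2.9×(-0.817)=-2.369300; √(2b)=2.408319; u=(-2.369300+(-35.775))/2.408319=-15.838558, w=(-2.369300−(-35.775))/2.408319=13.870962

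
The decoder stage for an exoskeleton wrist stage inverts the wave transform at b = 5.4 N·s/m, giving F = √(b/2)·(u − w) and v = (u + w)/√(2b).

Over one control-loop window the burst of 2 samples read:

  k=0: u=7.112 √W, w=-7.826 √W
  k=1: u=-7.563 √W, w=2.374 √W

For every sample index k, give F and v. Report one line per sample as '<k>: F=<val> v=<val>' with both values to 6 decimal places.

k=0: u−w=14.938000, u+w=-0.714000; √(b/2)=1.643168, √(2b)=3.286335; F=1.643168×14.938=24.545639, v=-0.714000/3.286335=-0.217263
k=1: u−w=-9.937000, u+w=-5.189000; √(b/2)=1.643168, √(2b)=3.286335; F=1.643168×(-9.937)=-16.328157, v=-5.189000/3.286335=-1.578962

0: F=24.545639 v=-0.217263
1: F=-16.328157 v=-1.578962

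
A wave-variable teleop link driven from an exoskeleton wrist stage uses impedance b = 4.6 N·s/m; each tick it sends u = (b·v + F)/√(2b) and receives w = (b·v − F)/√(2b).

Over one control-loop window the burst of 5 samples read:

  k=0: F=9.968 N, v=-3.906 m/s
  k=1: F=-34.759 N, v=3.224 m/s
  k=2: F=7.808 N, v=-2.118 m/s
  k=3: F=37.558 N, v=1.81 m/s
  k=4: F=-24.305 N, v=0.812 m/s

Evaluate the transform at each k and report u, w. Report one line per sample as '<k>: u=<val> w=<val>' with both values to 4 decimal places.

0: u=-2.6374 w=-9.2101
1: u=-6.5703 w=16.3491
2: u=-0.6379 w=-5.7863
3: u=15.1275 w=-9.6375
4: u=-6.7817 w=9.2446

k=0: b·v=4.6×(-3.906)=-17.9676; √(2b)=3.0332; u=(-17.9676+9.968)/3.0332=-2.6374, w=(-17.9676−9.968)/3.0332=-9.2101
k=1: b·v=4.6×3.224=14.8304; √(2b)=3.0332; u=(14.8304+(-34.759))/3.0332=-6.5703, w=(14.8304−(-34.759))/3.0332=16.3491
k=2: b·v=4.6×(-2.118)=-9.7428; √(2b)=3.0332; u=(-9.7428+7.808)/3.0332=-0.6379, w=(-9.7428−7.808)/3.0332=-5.7863
k=3: b·v=4.6×1.81=8.3260; √(2b)=3.0332; u=(8.3260+37.558)/3.0332=15.1275, w=(8.3260−37.558)/3.0332=-9.6375
k=4: b·v=4.6×0.812=3.7352; √(2b)=3.0332; u=(3.7352+(-24.305))/3.0332=-6.7817, w=(3.7352−(-24.305))/3.0332=9.2446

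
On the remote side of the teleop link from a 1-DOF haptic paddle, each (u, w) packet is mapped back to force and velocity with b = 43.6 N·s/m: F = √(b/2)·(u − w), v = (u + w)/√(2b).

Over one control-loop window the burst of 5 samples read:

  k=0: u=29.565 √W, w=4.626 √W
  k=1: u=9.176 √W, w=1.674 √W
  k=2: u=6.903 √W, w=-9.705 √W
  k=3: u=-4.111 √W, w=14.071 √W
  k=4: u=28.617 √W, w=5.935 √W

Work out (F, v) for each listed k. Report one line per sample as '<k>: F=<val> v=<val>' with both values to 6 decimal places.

0: F=116.441363 v=3.661454
1: F=35.027191 v=1.161907
2: F=77.543533 v=-0.300061
3: F=-84.892613 v=1.066599
4: F=105.903324 v=3.700113

k=0: u−w=24.939000, u+w=34.191000; √(b/2)=4.669047, √(2b)=9.338094; F=4.669047×24.939=116.441363, v=34.191000/9.338094=3.661454
k=1: u−w=7.502000, u+w=10.850000; √(b/2)=4.669047, √(2b)=9.338094; F=4.669047×7.502=35.027191, v=10.850000/9.338094=1.161907
k=2: u−w=16.608000, u+w=-2.802000; √(b/2)=4.669047, √(2b)=9.338094; F=4.669047×16.608=77.543533, v=-2.802000/9.338094=-0.300061
k=3: u−w=-18.182000, u+w=9.960000; √(b/2)=4.669047, √(2b)=9.338094; F=4.669047×(-18.182)=-84.892613, v=9.960000/9.338094=1.066599
k=4: u−w=22.682000, u+w=34.552000; √(b/2)=4.669047, √(2b)=9.338094; F=4.669047×22.682=105.903324, v=34.552000/9.338094=3.700113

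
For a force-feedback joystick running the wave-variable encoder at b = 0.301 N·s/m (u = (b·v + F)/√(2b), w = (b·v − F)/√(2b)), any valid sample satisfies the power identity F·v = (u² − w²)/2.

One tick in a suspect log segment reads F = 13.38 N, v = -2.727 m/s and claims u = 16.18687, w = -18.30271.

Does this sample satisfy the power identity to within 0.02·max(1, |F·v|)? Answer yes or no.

F·v = 13.38×(-2.727) = -36.4873 W.
(u² − w²)/2 = (262.0148 − 334.9892)/2 = -36.4872 W.
|Δ| = 0.0000;  2% of max(1, |F·v|) = 0.7297.

yes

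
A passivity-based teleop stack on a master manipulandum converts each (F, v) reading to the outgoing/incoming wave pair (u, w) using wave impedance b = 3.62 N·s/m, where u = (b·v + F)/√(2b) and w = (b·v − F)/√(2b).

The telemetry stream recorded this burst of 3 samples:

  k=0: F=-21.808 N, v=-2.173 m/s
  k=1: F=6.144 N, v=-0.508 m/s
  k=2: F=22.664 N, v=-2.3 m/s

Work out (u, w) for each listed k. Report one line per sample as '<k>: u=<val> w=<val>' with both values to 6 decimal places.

0: u=-11.028352 w=5.181407
1: u=1.599956 w=-2.966844
2: u=5.328676 w=-11.517343

k=0: b·v=3.62×(-2.173)=-7.866260; √(2b)=2.690725; u=(-7.866260+(-21.808))/2.690725=-11.028352, w=(-7.866260−(-21.808))/2.690725=5.181407
k=1: b·v=3.62×(-0.508)=-1.838960; √(2b)=2.690725; u=(-1.838960+6.144)/2.690725=1.599956, w=(-1.838960−6.144)/2.690725=-2.966844
k=2: b·v=3.62×(-2.3)=-8.326000; √(2b)=2.690725; u=(-8.326000+22.664)/2.690725=5.328676, w=(-8.326000−22.664)/2.690725=-11.517343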